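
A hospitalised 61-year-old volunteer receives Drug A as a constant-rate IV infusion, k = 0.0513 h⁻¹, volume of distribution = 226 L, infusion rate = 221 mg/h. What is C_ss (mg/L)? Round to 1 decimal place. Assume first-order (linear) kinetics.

19.1 mg/L

CL = k × Vd = 0.05130 × 226 = 11.59 L/h
At steady state Css = R₀ / CL = 221 / 11.59 = 19.07 mg/L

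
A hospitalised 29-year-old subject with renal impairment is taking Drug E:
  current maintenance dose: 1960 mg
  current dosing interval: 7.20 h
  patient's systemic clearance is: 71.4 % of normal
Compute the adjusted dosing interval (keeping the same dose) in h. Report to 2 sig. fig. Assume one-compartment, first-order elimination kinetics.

10 h

To keep the same average steady-state level, dosing rate must scale with clearance.
CL ratio = 71.4 / 100 = 0.7140
New interval (same dose) = 7.20 / 0.7140 = 10.08 h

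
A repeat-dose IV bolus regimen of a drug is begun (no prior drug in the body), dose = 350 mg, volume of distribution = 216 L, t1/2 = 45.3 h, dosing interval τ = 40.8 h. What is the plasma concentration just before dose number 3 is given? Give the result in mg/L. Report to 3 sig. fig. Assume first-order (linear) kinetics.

C₀ per dose = Dose / Vd = 350 / 216 = 1.620 mg/L
k = ln2 / t½ = 0.693147 / 45.3 = 0.01530 h⁻¹
Fraction remaining after one interval: r = e^(−kτ) = e^(−0.01530 × 40.8) = 0.5357
Before dose 3, 2 doses have been given (aged 1τ, 2τ).
C_trough = C₀ × (r + r²) = 1.620 × (0.5357 + 0.2870) = 1.333 mg/L

1.33 mg/L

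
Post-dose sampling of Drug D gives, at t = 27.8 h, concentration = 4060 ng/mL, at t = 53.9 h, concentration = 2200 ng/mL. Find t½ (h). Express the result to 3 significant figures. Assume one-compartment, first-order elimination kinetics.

k = ln(C₁/C₂) / (t₂ − t₁) = ln(4060/2200) / (53.9 − 27.8)
  = 0.6127 / 26.10 = 0.02348 h⁻¹
t½ = ln2 / k = 0.693147 / 0.02348 = 29.52 h

29.5 h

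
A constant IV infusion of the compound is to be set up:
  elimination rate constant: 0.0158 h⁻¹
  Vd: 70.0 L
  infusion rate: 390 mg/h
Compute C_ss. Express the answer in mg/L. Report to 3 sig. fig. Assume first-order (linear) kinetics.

353 mg/L

CL = k × Vd = 0.01580 × 70.0 = 1.106 L/h
At steady state Css = R₀ / CL = 390 / 1.106 = 352.6 mg/L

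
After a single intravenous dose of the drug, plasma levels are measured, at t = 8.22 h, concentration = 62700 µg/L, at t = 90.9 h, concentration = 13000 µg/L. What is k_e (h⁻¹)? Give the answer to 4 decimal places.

k = ln(C₁/C₂) / (t₂ − t₁) = ln(62700/13000) / (90.9 − 8.22)
  = 1.573 / 82.68 = 0.01903 h⁻¹

0.0190 h⁻¹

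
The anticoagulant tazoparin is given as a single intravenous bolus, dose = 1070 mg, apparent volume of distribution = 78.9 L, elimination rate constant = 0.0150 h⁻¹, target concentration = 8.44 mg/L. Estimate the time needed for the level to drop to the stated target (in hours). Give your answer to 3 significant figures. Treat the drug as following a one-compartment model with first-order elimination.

31.6 h

C₀ = Dose / Vd = 1070 / 78.9 = 13.56 mg/L
t = ln(C₀ / C) / k = ln(13.56 / 8.44) / 0.01500
  = ln(1.607) / 0.01500 = 0.4744 / 0.01500 = 31.63 h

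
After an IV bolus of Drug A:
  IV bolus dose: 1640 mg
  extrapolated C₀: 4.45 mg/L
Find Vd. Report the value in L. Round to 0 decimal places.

Vd = Dose / C₀ = 1640 / 4.45 = 368.5 L

369 L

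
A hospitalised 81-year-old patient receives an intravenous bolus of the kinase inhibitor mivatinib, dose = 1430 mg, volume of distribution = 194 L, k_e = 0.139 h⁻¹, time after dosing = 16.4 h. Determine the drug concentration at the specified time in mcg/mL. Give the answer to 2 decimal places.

0.75 mcg/mL

C₀ = Dose / Vd = 1430 / 194 = 7.371 mg/L
C = C₀ · e^(−k·t) = 7.371 × e^(−0.1390 × 16.4)
  = 7.371 × 0.1023 = 0.7541 mg/L
(0.7541 mg/L = 0.7541 mcg/mL)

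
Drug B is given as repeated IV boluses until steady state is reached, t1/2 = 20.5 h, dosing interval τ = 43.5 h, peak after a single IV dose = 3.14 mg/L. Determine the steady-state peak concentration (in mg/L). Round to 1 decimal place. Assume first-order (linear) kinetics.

k = ln2 / t½ = 0.693147 / 20.5 = 0.03381 h⁻¹
e^(−kτ) = e^(−0.03381 × 43.5) = 0.2298
Accumulation ratio R = 1 / (1 − e^(−kτ)) = 1 / (1 − 0.2298) = 1.298
Steady-state peak = C₀ × R = 3.14 × 1.298 = 4.076 mg/L

4.1 mg/L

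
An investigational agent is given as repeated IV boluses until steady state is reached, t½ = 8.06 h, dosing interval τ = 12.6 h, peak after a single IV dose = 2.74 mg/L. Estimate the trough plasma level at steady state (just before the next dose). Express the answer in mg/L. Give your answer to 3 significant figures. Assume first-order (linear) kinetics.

1.40 mg/L

k = ln2 / t½ = 0.693147 / 8.06 = 0.08600 h⁻¹
e^(−kτ) = e^(−0.08600 × 12.6) = 0.3384
Accumulation ratio R = 1 / (1 − e^(−kτ)) = 1 / (1 − 0.3384) = 1.511
Steady-state trough = C₀ × R × e^(−kτ) = 2.74 × 1.511 × 0.3384 = 1.401 mg/L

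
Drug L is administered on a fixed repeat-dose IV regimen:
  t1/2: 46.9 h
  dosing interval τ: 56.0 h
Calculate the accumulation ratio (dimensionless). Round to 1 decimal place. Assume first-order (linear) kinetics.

1.8

k = ln2 / t½ = 0.693147 / 46.9 = 0.01478 h⁻¹
e^(−kτ) = e^(−0.01478 × 56.0) = 0.4371
Accumulation ratio R = 1 / (1 − e^(−kτ)) = 1 / (1 − 0.4371) = 1.777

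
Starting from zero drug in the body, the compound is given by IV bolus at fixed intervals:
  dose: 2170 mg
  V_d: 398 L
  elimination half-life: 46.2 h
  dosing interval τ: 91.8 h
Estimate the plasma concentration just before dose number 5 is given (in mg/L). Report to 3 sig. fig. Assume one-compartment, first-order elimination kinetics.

C₀ per dose = Dose / Vd = 2170 / 398 = 5.452 mg/L
k = ln2 / t½ = 0.693147 / 46.2 = 0.01500 h⁻¹
Fraction remaining after one interval: r = e^(−kτ) = e^(−0.01500 × 91.8) = 0.2523
Before dose 5, 4 doses have been given (aged 1τ, 2τ, 3τ, 4τ).
C_trough = C₀ × (r + r² + … + r^4) = C₀ × r(1−r^4)/(1−r)
        = 5.452 × 0.2523 × (1 − 0.004052) / (1 − 0.2523) = 1.832 mg/L

1.83 mg/L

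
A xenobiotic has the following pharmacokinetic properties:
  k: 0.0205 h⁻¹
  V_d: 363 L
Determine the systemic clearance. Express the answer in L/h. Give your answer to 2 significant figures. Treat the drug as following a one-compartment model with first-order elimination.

CL = k × Vd = 0.0205 × 363 = 7.442 L/h

7.4 L/h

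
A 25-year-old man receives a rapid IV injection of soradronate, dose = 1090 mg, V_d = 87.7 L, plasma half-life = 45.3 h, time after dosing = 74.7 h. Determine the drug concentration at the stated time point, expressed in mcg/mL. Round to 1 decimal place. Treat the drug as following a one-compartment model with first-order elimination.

4.0 mcg/mL

C₀ = Dose / Vd = 1090 / 87.7 = 12.43 mg/L
k = ln2 / t½ = 0.693147 / 45.3 = 0.01530 h⁻¹
C = C₀ · e^(−k·t) = 12.43 × e^(−0.01530 × 74.7)
  = 12.43 × 0.3189 = 3.964 mg/L
(3.964 mg/L = 3.964 mcg/mL)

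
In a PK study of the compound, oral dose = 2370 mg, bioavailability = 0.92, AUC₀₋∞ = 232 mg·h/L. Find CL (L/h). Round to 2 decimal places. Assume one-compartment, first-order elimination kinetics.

CL = F·Dose / AUC = 0.92 × 2370 / 232 = 9.398 L/h

9.40 L/h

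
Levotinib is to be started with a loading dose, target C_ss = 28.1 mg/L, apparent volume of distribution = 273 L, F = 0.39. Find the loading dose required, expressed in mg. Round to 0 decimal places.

19670 mg

LD = Css × Vd / F = 28.1 × 273 / 0.39 = 19670 mg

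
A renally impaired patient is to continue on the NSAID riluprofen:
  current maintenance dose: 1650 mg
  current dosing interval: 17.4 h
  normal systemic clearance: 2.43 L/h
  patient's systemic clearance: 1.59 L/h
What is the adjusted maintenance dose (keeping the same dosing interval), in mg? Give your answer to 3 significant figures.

1080 mg

To keep the same average steady-state level, dosing rate must scale with clearance.
CL ratio = 1.59 / 2.43 = 0.6543
New dose (same interval) = 1650 × 0.6543 = 1080 mg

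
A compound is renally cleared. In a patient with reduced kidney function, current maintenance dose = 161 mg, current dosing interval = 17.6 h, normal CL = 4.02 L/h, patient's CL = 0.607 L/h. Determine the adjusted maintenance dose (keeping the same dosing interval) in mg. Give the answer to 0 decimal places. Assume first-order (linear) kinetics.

To keep the same average steady-state level, dosing rate must scale with clearance.
CL ratio = 0.607 / 4.02 = 0.1510
New dose (same interval) = 161 × 0.1510 = 24.31 mg

24 mg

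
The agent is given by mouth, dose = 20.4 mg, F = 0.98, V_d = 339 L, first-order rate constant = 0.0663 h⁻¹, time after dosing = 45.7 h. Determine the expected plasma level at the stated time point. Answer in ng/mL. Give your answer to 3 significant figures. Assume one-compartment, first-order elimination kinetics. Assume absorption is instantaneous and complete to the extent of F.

Amount reaching circulation = F × Dose = 0.98 × 20.40 = 19.99 mg
C₀ = F·Dose / Vd = 19.99 / 339 = 0.05897 mg/L
C = C₀ · e^(−k·t) = 0.05897 × e^(−0.06630 × 45.7)
  = 0.05897 × 0.04832 = 0.002849 mg/L
Convert: 0.002849 mg/L × 1000 = 2.849 ng/mL

2.85 ng/mL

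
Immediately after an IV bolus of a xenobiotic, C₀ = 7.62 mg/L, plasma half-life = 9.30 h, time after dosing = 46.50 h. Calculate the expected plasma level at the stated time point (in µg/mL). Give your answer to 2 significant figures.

k = ln2 / t½ = 0.693147 / 9.30 = 0.07453 h⁻¹
t / t½ = 46.50 / 9.30 = 5 half-lives
C = C₀ × (1/2)^5 = 7.620 × 0.03125 = 0.2381 mg/L
(0.2381 mg/L = 0.2381 µg/mL)

0.24 µg/mL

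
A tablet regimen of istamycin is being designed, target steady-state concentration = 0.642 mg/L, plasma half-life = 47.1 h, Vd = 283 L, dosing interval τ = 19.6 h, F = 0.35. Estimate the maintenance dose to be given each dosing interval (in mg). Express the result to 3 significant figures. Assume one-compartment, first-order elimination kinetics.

k = ln2 / t½ = 0.693147 / 47.1 = 0.01472 h⁻¹
CL = k × Vd = 0.01472 × 283 = 4.166 L/h
At steady state, F × (Dose/τ) = Css × CL.
Dose = Css × CL × τ / F = 0.642 × 4.166 × 19.6 / 0.35 = 149.8 mg

150 mg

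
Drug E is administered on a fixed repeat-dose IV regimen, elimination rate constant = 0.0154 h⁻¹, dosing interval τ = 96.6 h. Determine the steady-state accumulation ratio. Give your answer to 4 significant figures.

1.292

e^(−kτ) = e^(−0.01540 × 96.6) = 0.2259
Accumulation ratio R = 1 / (1 − e^(−kτ)) = 1 / (1 − 0.2259) = 1.292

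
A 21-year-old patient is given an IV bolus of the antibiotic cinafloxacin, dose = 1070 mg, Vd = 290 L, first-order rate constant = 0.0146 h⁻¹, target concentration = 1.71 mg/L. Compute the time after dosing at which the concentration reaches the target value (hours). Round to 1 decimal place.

C₀ = Dose / Vd = 1070 / 290 = 3.690 mg/L
t = ln(C₀ / C) / k = ln(3.690 / 1.71) / 0.01460
  = ln(2.158) / 0.01460 = 0.7692 / 0.01460 = 52.68 h

52.7 h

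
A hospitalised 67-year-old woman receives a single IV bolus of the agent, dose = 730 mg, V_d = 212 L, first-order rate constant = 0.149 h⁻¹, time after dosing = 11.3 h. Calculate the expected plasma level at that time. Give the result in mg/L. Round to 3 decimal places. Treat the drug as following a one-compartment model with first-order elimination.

0.639 mg/L

C₀ = Dose / Vd = 730.0 / 212 = 3.443 mg/L
C = C₀ · e^(−k·t) = 3.443 × e^(−0.1490 × 11.3)
  = 3.443 × 0.1857 = 0.6394 mg/L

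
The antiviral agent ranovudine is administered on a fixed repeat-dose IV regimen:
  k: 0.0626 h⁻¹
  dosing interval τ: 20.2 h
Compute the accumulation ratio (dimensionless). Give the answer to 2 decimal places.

1.39

e^(−kτ) = e^(−0.06260 × 20.2) = 0.2824
Accumulation ratio R = 1 / (1 − e^(−kτ)) = 1 / (1 − 0.2824) = 1.394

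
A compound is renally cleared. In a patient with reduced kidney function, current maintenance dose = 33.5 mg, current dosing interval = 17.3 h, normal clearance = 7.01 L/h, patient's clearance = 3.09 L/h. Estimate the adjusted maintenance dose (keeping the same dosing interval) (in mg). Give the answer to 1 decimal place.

14.8 mg

To keep the same average steady-state level, dosing rate must scale with clearance.
CL ratio = 3.09 / 7.01 = 0.4408
New dose (same interval) = 33.5 × 0.4408 = 14.77 mg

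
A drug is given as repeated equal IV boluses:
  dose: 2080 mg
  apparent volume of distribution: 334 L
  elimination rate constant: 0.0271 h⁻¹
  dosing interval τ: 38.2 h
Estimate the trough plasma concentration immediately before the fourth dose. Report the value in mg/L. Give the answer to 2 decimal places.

3.28 mg/L

C₀ per dose = Dose / Vd = 2080 / 334 = 6.228 mg/L
Fraction remaining after one interval: r = e^(−kτ) = e^(−0.02710 × 38.2) = 0.3551
Before dose 4, 3 doses have been given (aged 1τ, 2τ, 3τ).
C_trough = C₀ × (r + r² + … + r^3) = C₀ × r(1−r^3)/(1−r)
        = 6.228 × 0.3551 × (1 − 0.04478) / (1 − 0.3551) = 3.276 mg/L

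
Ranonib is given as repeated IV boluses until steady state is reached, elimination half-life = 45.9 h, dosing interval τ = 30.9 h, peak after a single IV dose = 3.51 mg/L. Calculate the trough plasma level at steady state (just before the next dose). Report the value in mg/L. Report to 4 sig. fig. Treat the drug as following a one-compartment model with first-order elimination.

5.903 mg/L

k = ln2 / t½ = 0.693147 / 45.9 = 0.01510 h⁻¹
e^(−kτ) = e^(−0.01510 × 30.9) = 0.6271
Accumulation ratio R = 1 / (1 − e^(−kτ)) = 1 / (1 − 0.6271) = 2.682
Steady-state trough = C₀ × R × e^(−kτ) = 3.51 × 2.682 × 0.6271 = 5.903 mg/L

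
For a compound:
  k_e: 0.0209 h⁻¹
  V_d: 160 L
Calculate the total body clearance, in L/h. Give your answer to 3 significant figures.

3.34 L/h

CL = k × Vd = 0.0209 × 160 = 3.344 L/h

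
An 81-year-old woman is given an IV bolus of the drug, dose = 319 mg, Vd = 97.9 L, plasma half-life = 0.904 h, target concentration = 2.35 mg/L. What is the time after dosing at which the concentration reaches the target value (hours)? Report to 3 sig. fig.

C₀ = Dose / Vd = 319.0 / 97.9 = 3.258 mg/L
k = ln2 / t½ = 0.693147 / 0.904 = 0.7668 h⁻¹
t = ln(C₀ / C) / k = ln(3.258 / 2.35) / 0.7668
  = ln(1.386) / 0.7668 = 0.3264 / 0.7668 = 0.4257 h

0.426 h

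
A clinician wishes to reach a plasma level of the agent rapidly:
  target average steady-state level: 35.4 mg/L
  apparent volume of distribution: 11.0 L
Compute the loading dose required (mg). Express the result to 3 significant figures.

389 mg

LD = Css × Vd = 35.4 × 11.0 = 389.4 mg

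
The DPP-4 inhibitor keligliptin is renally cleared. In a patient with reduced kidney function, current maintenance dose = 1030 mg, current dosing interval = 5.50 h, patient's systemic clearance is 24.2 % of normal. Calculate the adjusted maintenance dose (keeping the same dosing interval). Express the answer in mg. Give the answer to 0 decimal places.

249 mg

To keep the same average steady-state level, dosing rate must scale with clearance.
CL ratio = 24.2 / 100 = 0.2420
New dose (same interval) = 1030 × 0.2420 = 249.3 mg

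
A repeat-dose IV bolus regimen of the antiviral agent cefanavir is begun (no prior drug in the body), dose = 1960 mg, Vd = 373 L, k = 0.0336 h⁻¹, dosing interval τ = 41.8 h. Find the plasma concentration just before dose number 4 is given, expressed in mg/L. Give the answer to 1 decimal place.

1.7 mg/L

C₀ per dose = Dose / Vd = 1960 / 373 = 5.255 mg/L
Fraction remaining after one interval: r = e^(−kτ) = e^(−0.03360 × 41.8) = 0.2455
Before dose 4, 3 doses have been given (aged 1τ, 2τ, 3τ).
C_trough = C₀ × (r + r² + … + r^3) = C₀ × r(1−r^3)/(1−r)
        = 5.255 × 0.2455 × (1 − 0.01480) / (1 − 0.2455) = 1.685 mg/L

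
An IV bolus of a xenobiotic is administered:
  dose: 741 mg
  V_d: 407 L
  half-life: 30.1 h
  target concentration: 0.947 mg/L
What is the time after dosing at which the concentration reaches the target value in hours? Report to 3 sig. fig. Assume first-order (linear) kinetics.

28.4 h

C₀ = Dose / Vd = 741.0 / 407 = 1.821 mg/L
k = ln2 / t½ = 0.693147 / 30.1 = 0.02303 h⁻¹
t = ln(C₀ / C) / k = ln(1.821 / 0.947) / 0.02303
  = ln(1.923) / 0.02303 = 0.6539 / 0.02303 = 28.39 h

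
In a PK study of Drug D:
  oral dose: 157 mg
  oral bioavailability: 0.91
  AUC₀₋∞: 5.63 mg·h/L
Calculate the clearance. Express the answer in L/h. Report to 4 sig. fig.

CL = F·Dose / AUC = 0.91 × 157 / 5.63 = 25.38 L/h

25.38 L/h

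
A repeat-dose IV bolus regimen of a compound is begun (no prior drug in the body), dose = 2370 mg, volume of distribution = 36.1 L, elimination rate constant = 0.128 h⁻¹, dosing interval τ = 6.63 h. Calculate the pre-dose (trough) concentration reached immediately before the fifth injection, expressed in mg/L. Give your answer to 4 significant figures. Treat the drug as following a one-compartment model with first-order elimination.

47.47 mg/L

C₀ per dose = Dose / Vd = 2370 / 36.1 = 65.65 mg/L
Fraction remaining after one interval: r = e^(−kτ) = e^(−0.1280 × 6.63) = 0.4280
Before dose 5, 4 doses have been given (aged 1τ, 2τ, 3τ, 4τ).
C_trough = C₀ × (r + r² + … + r^4) = C₀ × r(1−r^4)/(1−r)
        = 65.65 × 0.4280 × (1 − 0.03356) / (1 − 0.4280) = 47.47 mg/L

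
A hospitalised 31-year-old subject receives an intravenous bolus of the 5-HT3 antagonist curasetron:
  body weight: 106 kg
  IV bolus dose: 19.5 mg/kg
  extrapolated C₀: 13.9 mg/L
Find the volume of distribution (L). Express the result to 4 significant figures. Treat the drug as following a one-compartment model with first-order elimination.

148.7 L

Dose = 19.5 × 106 = 2067 mg
Vd = Dose / C₀ = 2067 / 13.9 = 148.7 L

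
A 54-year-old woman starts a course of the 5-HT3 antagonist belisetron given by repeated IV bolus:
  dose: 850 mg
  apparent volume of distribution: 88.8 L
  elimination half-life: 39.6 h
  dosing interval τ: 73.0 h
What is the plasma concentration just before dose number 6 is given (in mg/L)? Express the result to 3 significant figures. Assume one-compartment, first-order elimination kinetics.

C₀ per dose = Dose / Vd = 850 / 88.8 = 9.572 mg/L
k = ln2 / t½ = 0.693147 / 39.6 = 0.01750 h⁻¹
Fraction remaining after one interval: r = e^(−kτ) = e^(−0.01750 × 73.0) = 0.2787
Before dose 6, 5 doses have been given (aged 1τ, 2τ, 3τ, 4τ, 5τ).
C_trough = C₀ × (r + r² + … + r^5) = C₀ × r(1−r^5)/(1−r)
        = 9.572 × 0.2787 × (1 − 0.001681) / (1 − 0.2787) = 3.692 mg/L

3.69 mg/L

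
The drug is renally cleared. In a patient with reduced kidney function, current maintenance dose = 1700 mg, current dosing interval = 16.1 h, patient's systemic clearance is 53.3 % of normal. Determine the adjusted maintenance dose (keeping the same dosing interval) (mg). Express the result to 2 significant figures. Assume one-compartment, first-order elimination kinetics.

910 mg

To keep the same average steady-state level, dosing rate must scale with clearance.
CL ratio = 53.3 / 100 = 0.5330
New dose (same interval) = 1700 × 0.5330 = 906.1 mg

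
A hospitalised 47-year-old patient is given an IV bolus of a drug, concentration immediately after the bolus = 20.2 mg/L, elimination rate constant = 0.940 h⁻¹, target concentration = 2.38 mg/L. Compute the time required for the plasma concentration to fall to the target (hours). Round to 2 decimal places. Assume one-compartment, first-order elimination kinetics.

2.28 h

t = ln(C₀ / C) / k = ln(20.20 / 2.38) / 0.9400
  = ln(8.487) / 0.9400 = 2.139 / 0.9400 = 2.276 h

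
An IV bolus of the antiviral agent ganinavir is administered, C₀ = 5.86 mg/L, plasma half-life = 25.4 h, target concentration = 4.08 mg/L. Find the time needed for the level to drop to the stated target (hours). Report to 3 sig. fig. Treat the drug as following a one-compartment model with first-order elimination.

13.3 h

k = ln2 / t½ = 0.693147 / 25.4 = 0.02729 h⁻¹
t = ln(C₀ / C) / k = ln(5.860 / 4.08) / 0.02729
  = ln(1.436) / 0.02729 = 0.3619 / 0.02729 = 13.26 h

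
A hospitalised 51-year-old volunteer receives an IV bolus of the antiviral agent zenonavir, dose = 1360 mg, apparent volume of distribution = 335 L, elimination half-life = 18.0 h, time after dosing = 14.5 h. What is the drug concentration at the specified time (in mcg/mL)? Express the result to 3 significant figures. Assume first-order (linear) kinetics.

C₀ = Dose / Vd = 1360 / 335 = 4.060 mg/L
k = ln2 / t½ = 0.693147 / 18.0 = 0.03851 h⁻¹
C = C₀ · e^(−k·t) = 4.060 × e^(−0.03851 × 14.5)
  = 4.060 × 0.5721 = 2.323 mg/L
(2.323 mg/L = 2.323 mcg/mL)

2.32 mcg/mL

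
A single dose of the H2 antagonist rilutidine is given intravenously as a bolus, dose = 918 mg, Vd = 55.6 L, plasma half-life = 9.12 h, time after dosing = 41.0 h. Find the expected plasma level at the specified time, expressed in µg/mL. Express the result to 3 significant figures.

C₀ = Dose / Vd = 918.0 / 55.6 = 16.51 mg/L
k = ln2 / t½ = 0.693147 / 9.12 = 0.07600 h⁻¹
C = C₀ · e^(−k·t) = 16.51 × e^(−0.07600 × 41.0)
  = 16.51 × 0.04433 = 0.7319 mg/L
(0.7319 mg/L = 0.7319 µg/mL)

0.732 µg/mL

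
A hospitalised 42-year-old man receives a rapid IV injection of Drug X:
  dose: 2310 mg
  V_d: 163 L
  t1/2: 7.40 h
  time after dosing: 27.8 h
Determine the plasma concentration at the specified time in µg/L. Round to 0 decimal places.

1048 µg/L

C₀ = Dose / Vd = 2310 / 163 = 14.17 mg/L
k = ln2 / t½ = 0.693147 / 7.40 = 0.09367 h⁻¹
C = C₀ · e^(−k·t) = 14.17 × e^(−0.09367 × 27.8)
  = 14.17 × 0.07398 = 1.048 mg/L
Convert: 1.048 mg/L × 1000 = 1048 µg/L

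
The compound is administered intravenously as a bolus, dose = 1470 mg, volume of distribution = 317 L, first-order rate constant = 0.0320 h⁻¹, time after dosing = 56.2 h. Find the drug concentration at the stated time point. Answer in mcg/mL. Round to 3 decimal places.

C₀ = Dose / Vd = 1470 / 317 = 4.637 mg/L
C = C₀ · e^(−k·t) = 4.637 × e^(−0.03200 × 56.2)
  = 4.637 × 0.1656 = 0.7679 mg/L
(0.7679 mg/L = 0.7679 mcg/mL)

0.768 mcg/mL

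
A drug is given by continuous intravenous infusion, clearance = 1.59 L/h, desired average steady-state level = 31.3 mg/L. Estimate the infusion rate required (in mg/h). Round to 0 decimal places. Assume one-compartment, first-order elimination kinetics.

At steady state, infusion rate R₀ = Css × CL = 31.3 × 1.590 = 49.77 mg/h

50 mg/h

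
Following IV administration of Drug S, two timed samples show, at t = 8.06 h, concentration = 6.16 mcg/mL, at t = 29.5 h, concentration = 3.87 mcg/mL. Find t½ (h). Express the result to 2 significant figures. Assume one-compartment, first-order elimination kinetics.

k = ln(C₁/C₂) / (t₂ − t₁) = ln(6.16/3.87) / (29.5 − 8.06)
  = 0.4648 / 21.44 = 0.02168 h⁻¹
t½ = ln2 / k = 0.693147 / 0.02168 = 31.97 h

32 h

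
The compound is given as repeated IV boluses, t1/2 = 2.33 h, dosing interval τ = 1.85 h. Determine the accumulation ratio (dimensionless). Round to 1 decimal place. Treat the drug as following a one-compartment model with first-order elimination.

2.4

k = ln2 / t½ = 0.693147 / 2.33 = 0.2975 h⁻¹
e^(−kτ) = e^(−0.2975 × 1.85) = 0.5767
Accumulation ratio R = 1 / (1 − e^(−kτ)) = 1 / (1 − 0.5767) = 2.362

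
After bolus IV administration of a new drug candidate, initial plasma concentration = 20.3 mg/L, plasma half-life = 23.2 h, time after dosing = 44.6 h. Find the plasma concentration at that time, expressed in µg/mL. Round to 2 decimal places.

k = ln2 / t½ = 0.693147 / 23.2 = 0.02988 h⁻¹
C = C₀ · e^(−k·t) = 20.30 × e^(−0.02988 × 44.6)
  = 20.30 × 0.2638 = 5.355 mg/L
(5.355 mg/L = 5.355 µg/mL)

5.36 µg/mL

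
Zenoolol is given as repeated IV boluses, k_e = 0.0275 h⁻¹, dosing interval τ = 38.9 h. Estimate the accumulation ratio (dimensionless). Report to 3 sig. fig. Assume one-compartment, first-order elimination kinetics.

1.52

e^(−kτ) = e^(−0.02750 × 38.9) = 0.3431
Accumulation ratio R = 1 / (1 − e^(−kτ)) = 1 / (1 − 0.3431) = 1.522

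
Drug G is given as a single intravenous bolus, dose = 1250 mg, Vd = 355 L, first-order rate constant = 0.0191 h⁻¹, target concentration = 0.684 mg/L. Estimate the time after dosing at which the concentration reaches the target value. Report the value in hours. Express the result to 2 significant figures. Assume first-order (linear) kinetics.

C₀ = Dose / Vd = 1250 / 355 = 3.521 mg/L
t = ln(C₀ / C) / k = ln(3.521 / 0.684) / 0.01910
  = ln(5.148) / 0.01910 = 1.639 / 0.01910 = 85.81 h

86 h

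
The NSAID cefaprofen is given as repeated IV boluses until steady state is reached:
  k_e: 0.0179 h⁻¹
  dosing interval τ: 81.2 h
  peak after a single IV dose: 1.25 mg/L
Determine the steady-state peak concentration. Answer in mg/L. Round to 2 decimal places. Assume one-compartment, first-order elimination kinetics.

e^(−kτ) = e^(−0.01790 × 81.2) = 0.2338
Accumulation ratio R = 1 / (1 − e^(−kτ)) = 1 / (1 − 0.2338) = 1.305
Steady-state peak = C₀ × R = 1.25 × 1.305 = 1.631 mg/L

1.63 mg/L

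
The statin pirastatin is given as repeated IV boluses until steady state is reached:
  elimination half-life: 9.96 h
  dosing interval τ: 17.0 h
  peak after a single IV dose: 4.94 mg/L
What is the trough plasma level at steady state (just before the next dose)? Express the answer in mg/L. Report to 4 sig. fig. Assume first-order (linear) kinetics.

2.182 mg/L

k = ln2 / t½ = 0.693147 / 9.96 = 0.06959 h⁻¹
e^(−kτ) = e^(−0.06959 × 17.0) = 0.3063
Accumulation ratio R = 1 / (1 − e^(−kτ)) = 1 / (1 − 0.3063) = 1.442
Steady-state trough = C₀ × R × e^(−kτ) = 4.94 × 1.442 × 0.3063 = 2.182 mg/L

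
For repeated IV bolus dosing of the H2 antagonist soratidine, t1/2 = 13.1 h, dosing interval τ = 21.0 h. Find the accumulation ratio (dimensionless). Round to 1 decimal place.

k = ln2 / t½ = 0.693147 / 13.1 = 0.05291 h⁻¹
e^(−kτ) = e^(−0.05291 × 21.0) = 0.3292
Accumulation ratio R = 1 / (1 − e^(−kτ)) = 1 / (1 − 0.3292) = 1.491

1.5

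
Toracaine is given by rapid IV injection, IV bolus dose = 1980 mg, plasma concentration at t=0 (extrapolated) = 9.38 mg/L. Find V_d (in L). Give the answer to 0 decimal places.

Vd = Dose / C₀ = 1980 / 9.38 = 211.1 L

211 L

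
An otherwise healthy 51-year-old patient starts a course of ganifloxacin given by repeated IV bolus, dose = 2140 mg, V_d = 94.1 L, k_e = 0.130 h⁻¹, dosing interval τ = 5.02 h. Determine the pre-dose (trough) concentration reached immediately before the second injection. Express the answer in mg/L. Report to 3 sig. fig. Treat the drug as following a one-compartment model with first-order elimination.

11.8 mg/L

C₀ per dose = Dose / Vd = 2140 / 94.1 = 22.74 mg/L
Fraction remaining after one interval: r = e^(−kτ) = e^(−0.1300 × 5.02) = 0.5207
Before dose 2, 1 dose has been given (aged 1τ).
C_trough = C₀ × r = 22.74 × 0.5207 = 11.84 mg/L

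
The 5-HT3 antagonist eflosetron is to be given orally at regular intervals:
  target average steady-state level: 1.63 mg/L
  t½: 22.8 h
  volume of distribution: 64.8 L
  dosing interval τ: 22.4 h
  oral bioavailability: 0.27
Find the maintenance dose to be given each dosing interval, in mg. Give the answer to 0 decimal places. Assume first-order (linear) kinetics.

266 mg

k = ln2 / t½ = 0.693147 / 22.8 = 0.03040 h⁻¹
CL = k × Vd = 0.03040 × 64.8 = 1.970 L/h
At steady state, F × (Dose/τ) = Css × CL.
Dose = Css × CL × τ / F = 1.63 × 1.970 × 22.4 / 0.27 = 266.4 mg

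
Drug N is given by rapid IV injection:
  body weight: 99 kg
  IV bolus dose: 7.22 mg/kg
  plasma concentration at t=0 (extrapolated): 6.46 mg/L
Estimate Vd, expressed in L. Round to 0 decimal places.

111 L

Dose = 7.22 × 99 = 714.8 mg
Vd = Dose / C₀ = 714.8 / 6.46 = 110.7 L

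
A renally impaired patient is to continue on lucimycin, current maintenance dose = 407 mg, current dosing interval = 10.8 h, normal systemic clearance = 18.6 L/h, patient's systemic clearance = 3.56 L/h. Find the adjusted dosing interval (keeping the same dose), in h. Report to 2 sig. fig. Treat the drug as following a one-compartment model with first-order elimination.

56 h

To keep the same average steady-state level, dosing rate must scale with clearance.
CL ratio = 3.56 / 18.6 = 0.1914
New interval (same dose) = 10.8 / 0.1914 = 56.43 h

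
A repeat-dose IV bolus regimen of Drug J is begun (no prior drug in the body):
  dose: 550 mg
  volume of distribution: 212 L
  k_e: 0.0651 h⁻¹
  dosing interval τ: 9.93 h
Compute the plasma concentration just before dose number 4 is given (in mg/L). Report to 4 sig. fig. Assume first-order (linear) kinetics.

2.444 mg/L

C₀ per dose = Dose / Vd = 550 / 212 = 2.594 mg/L
Fraction remaining after one interval: r = e^(−kτ) = e^(−0.06510 × 9.93) = 0.5239
Before dose 4, 3 doses have been given (aged 1τ, 2τ, 3τ).
C_trough = C₀ × (r + r² + … + r^3) = C₀ × r(1−r^3)/(1−r)
        = 2.594 × 0.5239 × (1 − 0.1438) / (1 − 0.5239) = 2.444 mg/L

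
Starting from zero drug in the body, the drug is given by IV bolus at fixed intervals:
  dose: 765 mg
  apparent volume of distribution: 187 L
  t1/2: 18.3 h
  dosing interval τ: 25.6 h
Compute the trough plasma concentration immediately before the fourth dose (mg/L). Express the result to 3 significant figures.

C₀ per dose = Dose / Vd = 765 / 187 = 4.091 mg/L
k = ln2 / t½ = 0.693147 / 18.3 = 0.03788 h⁻¹
Fraction remaining after one interval: r = e^(−kτ) = e^(−0.03788 × 25.6) = 0.3792
Before dose 4, 3 doses have been given (aged 1τ, 2τ, 3τ).
C_trough = C₀ × (r + r² + … + r^3) = C₀ × r(1−r^3)/(1−r)
        = 4.091 × 0.3792 × (1 − 0.05453) / (1 − 0.3792) = 2.363 mg/L

2.36 mg/L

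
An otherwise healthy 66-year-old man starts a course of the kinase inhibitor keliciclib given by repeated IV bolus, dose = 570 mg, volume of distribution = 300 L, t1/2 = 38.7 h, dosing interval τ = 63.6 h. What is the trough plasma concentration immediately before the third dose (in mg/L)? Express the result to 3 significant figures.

C₀ per dose = Dose / Vd = 570 / 300 = 1.900 mg/L
k = ln2 / t½ = 0.693147 / 38.7 = 0.01791 h⁻¹
Fraction remaining after one interval: r = e^(−kτ) = e^(−0.01791 × 63.6) = 0.3201
Before dose 3, 2 doses have been given (aged 1τ, 2τ).
C_trough = C₀ × (r + r²) = 1.900 × (0.3201 + 0.1025) = 0.8029 mg/L

0.803 mg/L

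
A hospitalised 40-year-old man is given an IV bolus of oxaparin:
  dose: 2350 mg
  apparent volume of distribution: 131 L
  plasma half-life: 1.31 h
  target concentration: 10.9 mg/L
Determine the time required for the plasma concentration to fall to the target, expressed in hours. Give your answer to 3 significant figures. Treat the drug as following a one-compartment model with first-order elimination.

C₀ = Dose / Vd = 2350 / 131 = 17.94 mg/L
k = ln2 / t½ = 0.693147 / 1.31 = 0.5291 h⁻¹
t = ln(C₀ / C) / k = ln(17.94 / 10.9) / 0.5291
  = ln(1.646) / 0.5291 = 0.4983 / 0.5291 = 0.9418 h

0.942 h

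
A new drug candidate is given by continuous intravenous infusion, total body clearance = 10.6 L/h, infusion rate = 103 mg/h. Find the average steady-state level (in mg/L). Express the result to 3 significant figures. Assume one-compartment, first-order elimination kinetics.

9.72 mg/L

At steady state Css = R₀ / CL = 103 / 10.60 = 9.717 mg/L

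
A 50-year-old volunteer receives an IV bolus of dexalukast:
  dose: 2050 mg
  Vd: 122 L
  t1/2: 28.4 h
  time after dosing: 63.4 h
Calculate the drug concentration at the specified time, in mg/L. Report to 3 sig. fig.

3.58 mg/L

C₀ = Dose / Vd = 2050 / 122 = 16.80 mg/L
k = ln2 / t½ = 0.693147 / 28.4 = 0.02441 h⁻¹
C = C₀ · e^(−k·t) = 16.80 × e^(−0.02441 × 63.4)
  = 16.80 × 0.2128 = 3.575 mg/L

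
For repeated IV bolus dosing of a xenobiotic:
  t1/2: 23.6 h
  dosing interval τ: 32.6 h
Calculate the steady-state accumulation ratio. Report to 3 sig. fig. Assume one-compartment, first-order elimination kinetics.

k = ln2 / t½ = 0.693147 / 23.6 = 0.02937 h⁻¹
e^(−kτ) = e^(−0.02937 × 32.6) = 0.3839
Accumulation ratio R = 1 / (1 − e^(−kτ)) = 1 / (1 − 0.3839) = 1.623

1.62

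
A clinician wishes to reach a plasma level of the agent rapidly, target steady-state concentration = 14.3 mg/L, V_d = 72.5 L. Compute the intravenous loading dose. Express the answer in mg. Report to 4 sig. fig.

LD = Css × Vd = 14.3 × 72.5 = 1037 mg

1037 mg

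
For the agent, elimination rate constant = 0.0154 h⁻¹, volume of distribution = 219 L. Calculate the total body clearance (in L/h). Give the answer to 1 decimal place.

CL = k × Vd = 0.0154 × 219 = 3.373 L/h

3.4 L/h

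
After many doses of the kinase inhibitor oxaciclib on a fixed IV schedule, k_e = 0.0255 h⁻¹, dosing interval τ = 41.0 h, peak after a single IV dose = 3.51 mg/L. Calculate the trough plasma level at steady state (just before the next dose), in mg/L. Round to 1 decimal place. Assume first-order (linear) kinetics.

1.9 mg/L

e^(−kτ) = e^(−0.02550 × 41.0) = 0.3515
Accumulation ratio R = 1 / (1 − e^(−kτ)) = 1 / (1 − 0.3515) = 1.542
Steady-state trough = C₀ × R × e^(−kτ) = 3.51 × 1.542 × 0.3515 = 1.902 mg/L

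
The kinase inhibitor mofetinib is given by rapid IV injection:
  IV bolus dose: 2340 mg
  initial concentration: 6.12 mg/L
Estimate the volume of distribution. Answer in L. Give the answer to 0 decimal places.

Vd = Dose / C₀ = 2340 / 6.12 = 382.4 L

382 L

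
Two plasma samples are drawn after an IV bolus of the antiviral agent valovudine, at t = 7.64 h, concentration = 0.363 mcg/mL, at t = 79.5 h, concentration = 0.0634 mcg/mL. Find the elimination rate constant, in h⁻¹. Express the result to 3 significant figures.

k = ln(C₁/C₂) / (t₂ − t₁) = ln(0.363/0.0634) / (79.5 − 7.64)
  = 1.745 / 71.86 = 0.02428 h⁻¹

0.0243 h⁻¹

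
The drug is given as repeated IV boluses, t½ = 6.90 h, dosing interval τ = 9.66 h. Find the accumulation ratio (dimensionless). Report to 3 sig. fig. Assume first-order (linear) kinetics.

1.61

k = ln2 / t½ = 0.693147 / 6.90 = 0.1005 h⁻¹
e^(−kτ) = e^(−0.1005 × 9.66) = 0.3788
Accumulation ratio R = 1 / (1 − e^(−kτ)) = 1 / (1 − 0.3788) = 1.610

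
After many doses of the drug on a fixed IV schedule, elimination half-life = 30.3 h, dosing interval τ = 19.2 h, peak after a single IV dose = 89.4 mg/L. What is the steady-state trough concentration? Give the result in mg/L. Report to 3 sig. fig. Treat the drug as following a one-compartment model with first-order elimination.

k = ln2 / t½ = 0.693147 / 30.3 = 0.02288 h⁻¹
e^(−kτ) = e^(−0.02288 × 19.2) = 0.6445
Accumulation ratio R = 1 / (1 − e^(−kτ)) = 1 / (1 − 0.6445) = 2.813
Steady-state trough = C₀ × R × e^(−kτ) = 89.4 × 2.813 × 0.6445 = 162.1 mg/L

162 mg/L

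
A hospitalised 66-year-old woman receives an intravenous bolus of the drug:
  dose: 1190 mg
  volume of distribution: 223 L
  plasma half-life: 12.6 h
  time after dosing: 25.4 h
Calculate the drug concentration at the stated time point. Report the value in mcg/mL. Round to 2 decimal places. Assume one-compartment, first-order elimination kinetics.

C₀ = Dose / Vd = 1190 / 223 = 5.336 mg/L
k = ln2 / t½ = 0.693147 / 12.6 = 0.05501 h⁻¹
C = C₀ · e^(−k·t) = 5.336 × e^(−0.05501 × 25.4)
  = 5.336 × 0.2473 = 1.320 mg/L
(1.320 mg/L = 1.320 mcg/mL)

1.32 mcg/mL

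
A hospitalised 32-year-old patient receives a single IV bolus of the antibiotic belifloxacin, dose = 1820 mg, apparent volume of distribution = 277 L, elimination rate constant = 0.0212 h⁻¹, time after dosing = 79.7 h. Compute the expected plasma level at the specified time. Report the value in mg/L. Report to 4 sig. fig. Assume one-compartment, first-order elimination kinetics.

C₀ = Dose / Vd = 1820 / 277 = 6.570 mg/L
C = C₀ · e^(−k·t) = 6.570 × e^(−0.02120 × 79.7)
  = 6.570 × 0.1846 = 1.213 mg/L

1.213 mg/L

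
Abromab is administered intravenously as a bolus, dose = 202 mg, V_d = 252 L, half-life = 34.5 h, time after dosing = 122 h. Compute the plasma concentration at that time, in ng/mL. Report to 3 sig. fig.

C₀ = Dose / Vd = 202.0 / 252 = 0.8016 mg/L
k = ln2 / t½ = 0.693147 / 34.5 = 0.02009 h⁻¹
C = C₀ · e^(−k·t) = 0.8016 × e^(−0.02009 × 122)
  = 0.8016 × 0.08621 = 0.06911 mg/L
Convert: 0.06911 mg/L × 1000 = 69.11 ng/mL

69.1 ng/mL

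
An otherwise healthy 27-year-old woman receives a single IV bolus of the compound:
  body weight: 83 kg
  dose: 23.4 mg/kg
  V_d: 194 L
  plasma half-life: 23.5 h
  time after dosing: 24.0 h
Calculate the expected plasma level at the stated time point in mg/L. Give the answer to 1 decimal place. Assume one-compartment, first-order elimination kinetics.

Total dose = 23.4 × 83 = 1942 mg
C₀ = Dose / Vd = 1942 / 194 = 10.01 mg/L
k = ln2 / t½ = 0.693147 / 23.5 = 0.02950 h⁻¹
C = C₀ · e^(−k·t) = 10.01 × e^(−0.02950 × 24.0)
  = 10.01 × 0.4926 = 4.931 mg/L

4.9 mg/L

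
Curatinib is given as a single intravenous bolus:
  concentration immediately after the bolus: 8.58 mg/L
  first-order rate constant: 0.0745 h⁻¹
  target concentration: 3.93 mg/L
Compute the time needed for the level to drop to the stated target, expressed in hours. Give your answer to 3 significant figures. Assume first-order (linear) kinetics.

10.5 h

t = ln(C₀ / C) / k = ln(8.580 / 3.93) / 0.07450
  = ln(2.183) / 0.07450 = 0.7807 / 0.07450 = 10.48 h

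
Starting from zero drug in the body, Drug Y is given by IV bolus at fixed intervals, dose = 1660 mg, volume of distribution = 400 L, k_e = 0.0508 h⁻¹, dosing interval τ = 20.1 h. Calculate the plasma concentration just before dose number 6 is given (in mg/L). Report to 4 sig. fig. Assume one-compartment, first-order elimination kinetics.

2.322 mg/L

C₀ per dose = Dose / Vd = 1660 / 400 = 4.150 mg/L
Fraction remaining after one interval: r = e^(−kτ) = e^(−0.05080 × 20.1) = 0.3602
Before dose 6, 5 doses have been given (aged 1τ, 2τ, 3τ, 4τ, 5τ).
C_trough = C₀ × (r + r² + … + r^5) = C₀ × r(1−r^5)/(1−r)
        = 4.150 × 0.3602 × (1 − 0.006063) / (1 − 0.3602) = 2.322 mg/L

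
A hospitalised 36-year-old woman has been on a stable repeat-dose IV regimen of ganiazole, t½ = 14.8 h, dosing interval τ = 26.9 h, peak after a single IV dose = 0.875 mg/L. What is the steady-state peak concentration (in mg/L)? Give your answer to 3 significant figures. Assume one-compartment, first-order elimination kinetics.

1.22 mg/L

k = ln2 / t½ = 0.693147 / 14.8 = 0.04683 h⁻¹
e^(−kτ) = e^(−0.04683 × 26.9) = 0.2837
Accumulation ratio R = 1 / (1 − e^(−kτ)) = 1 / (1 − 0.2837) = 1.396
Steady-state peak = C₀ × R = 0.875 × 1.396 = 1.222 mg/L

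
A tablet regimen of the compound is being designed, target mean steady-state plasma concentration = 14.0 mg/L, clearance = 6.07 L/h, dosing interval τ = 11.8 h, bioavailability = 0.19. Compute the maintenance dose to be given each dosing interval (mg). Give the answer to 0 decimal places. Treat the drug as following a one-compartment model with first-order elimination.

5278 mg

At steady state, F × (Dose/τ) = Css × CL.
Dose = Css × CL × τ / F = 14.0 × 6.070 × 11.8 / 0.19 = 5278 mg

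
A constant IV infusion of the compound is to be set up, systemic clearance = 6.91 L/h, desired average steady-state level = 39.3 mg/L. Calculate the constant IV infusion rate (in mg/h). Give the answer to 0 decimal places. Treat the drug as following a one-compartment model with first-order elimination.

272 mg/h

At steady state, infusion rate R₀ = Css × CL = 39.3 × 6.910 = 271.6 mg/h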